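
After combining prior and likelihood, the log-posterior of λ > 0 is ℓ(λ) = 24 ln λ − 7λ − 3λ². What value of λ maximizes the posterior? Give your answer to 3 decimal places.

ℓ'(λ) = 24/λ − 7 − 6λ. Setting this to zero and multiplying by λ: 6λ² + 7λ − 24 = 0.
λ = (−7 + √(7² + 4·6·24)) / (2·6) = (−7 + √625) / 12 = (−7 + 25)/12 = 3/2.
ℓ''(λ) = −24/λ² − 6 < 0, confirming a maximum.

λ̂_MAP = 1.500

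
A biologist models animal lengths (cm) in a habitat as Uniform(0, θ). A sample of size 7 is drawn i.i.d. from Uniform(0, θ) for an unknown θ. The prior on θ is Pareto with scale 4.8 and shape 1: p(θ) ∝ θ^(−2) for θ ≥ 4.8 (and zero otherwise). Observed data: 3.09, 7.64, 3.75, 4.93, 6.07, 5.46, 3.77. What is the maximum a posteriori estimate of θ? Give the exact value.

θ̂_MAP = 7.64

The Uniform(0, θ) likelihood is θ^(−n) for θ ≥ max(xᵢ), zero otherwise. Here max(xᵢ) = 7.64.
Posterior ∝ θ^(−2) · θ^(−7) = θ^(−9) on θ ≥ max(4.8, 7.64) = 7.64.
This density is strictly decreasing in θ, so the posterior mode lies at the lower boundary of the support.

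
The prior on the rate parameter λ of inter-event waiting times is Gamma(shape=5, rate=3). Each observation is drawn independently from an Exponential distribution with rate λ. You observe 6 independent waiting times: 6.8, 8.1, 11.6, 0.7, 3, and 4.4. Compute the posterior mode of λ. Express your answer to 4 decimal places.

λ̂_MAP = 0.2660

The Exponential(rate=λ) likelihood is ∝ λ^n e^(−λΣtᵢ). Here n = 6 and Σtᵢ = 6.8 + 8.1 + 11.6 + 0.7 + 3 + 4.4 = 34.6.
Posterior ∝ λ^4e^(−3λ) · λ^6e^(−34.6λ) = λ^10e^(−37.6λ), i.e. Gamma(11, 37.6).
Mode = (a−1)/b = 10/37.6 ≈ 0.2660.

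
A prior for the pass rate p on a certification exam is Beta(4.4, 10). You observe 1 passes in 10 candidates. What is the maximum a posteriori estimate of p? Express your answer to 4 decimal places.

Prior: Beta(4.4, 10).
Data: 1 success in 10 trials. The binomial likelihood contributes p(1−p)^9, so the posterior is Beta(4.4+1, 10+9) = Beta(5.4, 19).
For Beta(a, b) with a, b > 1 the mode is (a−1)/(a+b−2) = 4.4/22.4 ≈ 0.1964.

p̂_MAP = 0.1964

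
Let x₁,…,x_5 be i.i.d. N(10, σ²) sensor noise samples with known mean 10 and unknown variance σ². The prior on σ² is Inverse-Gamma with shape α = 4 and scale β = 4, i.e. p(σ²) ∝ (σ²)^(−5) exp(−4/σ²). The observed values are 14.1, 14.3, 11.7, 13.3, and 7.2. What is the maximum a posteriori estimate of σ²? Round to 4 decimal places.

Sum of squared deviations about the known mean: SS = (14.1−10)² + (14.3−10)² + (11.7−10)² + (13.3−10)² + (7.2−10)² = 56.92.
The Normal likelihood contributes (σ²)^(−n/2) exp(−SS/(2σ²)), so the posterior is Inverse-Gamma(α + n/2, β + SS/2) = Inverse-Gamma(6.5, 32.46).
The mode of Inverse-Gamma(a, b) is b/(a+1) = 32.46/7.5 ≈ 4.3280.

σ̂²_MAP = 4.3280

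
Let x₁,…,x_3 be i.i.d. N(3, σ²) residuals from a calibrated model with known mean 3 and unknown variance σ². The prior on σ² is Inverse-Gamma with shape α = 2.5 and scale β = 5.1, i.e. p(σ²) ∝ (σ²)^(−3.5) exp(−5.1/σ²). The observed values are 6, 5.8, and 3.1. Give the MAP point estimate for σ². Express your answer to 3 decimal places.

σ̂²_MAP = 2.705

Sum of squared deviations about the known mean: SS = (6−3)² + (5.8−3)² + (3.1−3)² = 16.85.
The Normal likelihood contributes (σ²)^(−n/2) exp(−SS/(2σ²)), so the posterior is Inverse-Gamma(α + n/2, β + SS/2) = Inverse-Gamma(4, 13.525).
The mode of Inverse-Gamma(a, b) is b/(a+1) = 13.525/5 ≈ 2.705.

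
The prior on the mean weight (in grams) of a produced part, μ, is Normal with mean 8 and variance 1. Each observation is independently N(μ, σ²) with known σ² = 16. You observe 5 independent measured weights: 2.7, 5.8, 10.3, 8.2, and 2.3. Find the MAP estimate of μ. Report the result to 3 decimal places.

n = 5; x̄ = (2.7 + 5.8 + 10.3 + 8.2 + 2.3)/5 = 29.3/5 = 5.86.
For a Normal prior and Normal likelihood with known variance, the posterior is Normal; its mode equals its mean, the precision-weighted average.
Prior precision 1/σ₀² = 1/1 = 1; data precision n/σ² = 5/16 = 0.3125.
μ̂ = (1·8 + 0.3125·5.86) / (1 + 0.3125) = 9.83125/1.3125 = 1573/210 ≈ 7.490.

μ̂_MAP = 7.490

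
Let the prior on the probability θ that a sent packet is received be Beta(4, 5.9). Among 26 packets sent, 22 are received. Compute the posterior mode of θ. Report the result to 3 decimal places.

Prior: Beta(4, 5.9).
Data: 22 successes in 26 trials. The binomial likelihood contributes θ^22(1−θ)^4, so the posterior is Beta(4+22, 5.9+4) = Beta(26, 9.9).
For Beta(a, b) with a, b > 1 the mode is (a−1)/(a+b−2) = 25/33.9 ≈ 0.737.

θ̂_MAP = 0.737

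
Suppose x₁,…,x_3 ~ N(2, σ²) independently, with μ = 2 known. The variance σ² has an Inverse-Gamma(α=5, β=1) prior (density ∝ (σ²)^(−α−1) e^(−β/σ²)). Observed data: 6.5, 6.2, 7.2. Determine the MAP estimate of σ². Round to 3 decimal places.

σ̂²_MAP = 4.462

Sum of squared deviations about the known mean: SS = (6.5−2)² + (6.2−2)² + (7.2−2)² = 64.93.
The Normal likelihood contributes (σ²)^(−n/2) exp(−SS/(2σ²)), so the posterior is Inverse-Gamma(α + n/2, β + SS/2) = Inverse-Gamma(6.5, 33.465).
The mode of Inverse-Gamma(a, b) is b/(a+1) = 33.465/7.5 ≈ 4.462.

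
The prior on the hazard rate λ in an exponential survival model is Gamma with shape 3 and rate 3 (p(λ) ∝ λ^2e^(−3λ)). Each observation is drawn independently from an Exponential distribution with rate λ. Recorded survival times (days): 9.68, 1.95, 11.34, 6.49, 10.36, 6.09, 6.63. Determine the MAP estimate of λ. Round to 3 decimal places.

The Exponential(rate=λ) likelihood is ∝ λ^n e^(−λΣtᵢ). Here n = 7 and Σtᵢ = 9.68 + 1.95 + 11.34 + 6.49 + 10.36 + 6.09 + 6.63 = 52.54.
Posterior ∝ λ^2e^(−3λ) · λ^7e^(−52.54λ) = λ^9e^(−55.54λ), i.e. Gamma(10, 55.54).
Mode = (a−1)/b = 9/55.54 ≈ 0.162.

λ̂_MAP = 0.162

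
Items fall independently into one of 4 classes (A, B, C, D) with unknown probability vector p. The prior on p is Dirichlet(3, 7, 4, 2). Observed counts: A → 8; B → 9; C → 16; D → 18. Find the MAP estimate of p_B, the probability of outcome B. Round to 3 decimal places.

The posterior is Dirichlet(αᵢ + nᵢ) = Dirichlet(11, 16, 20, 20).
For a Dirichlet(a₁,…,a_K) with all aᵢ > 1, the mode has j-th component (aⱼ − 1)/(Σaᵢ − K).
Here Σaᵢ = 67 and K = 4, so p_B = (16 − 1)/(67 − 4) = 15/63 ≈ 0.238.

MAP estimate of p_B = 0.238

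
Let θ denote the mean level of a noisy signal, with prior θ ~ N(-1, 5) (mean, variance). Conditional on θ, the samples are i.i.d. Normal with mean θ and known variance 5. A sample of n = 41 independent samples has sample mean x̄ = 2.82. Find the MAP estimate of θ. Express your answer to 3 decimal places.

n = 41, x̄ = 2.82.
For a Normal prior and Normal likelihood with known variance, the posterior is Normal; its mode equals its mean, the precision-weighted average.
Prior precision 1/σ₀² = 1/5 = 0.2; data precision n/σ² = 41/5 = 8.2.
θ̂ = (0.2·(-1) + 8.2·2.82) / (0.2 + 8.2) = 22.924/8.4 = 5731/2100 ≈ 2.729.

θ̂_MAP = 2.729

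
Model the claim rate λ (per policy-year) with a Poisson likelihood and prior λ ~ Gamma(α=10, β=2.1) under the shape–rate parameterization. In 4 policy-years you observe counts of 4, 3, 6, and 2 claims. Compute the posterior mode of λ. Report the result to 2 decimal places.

λ̂_MAP = 3.93

Σxᵢ = 4+3+6+2 = 15, with n = 4.
Posterior ∝ λ^9e^(−2.1λ) · λ^15e^(−4λ) = λ^24e^(−6.1λ), i.e. Gamma(shape=25, rate=6.1).
The mode of a Gamma(a, b) with a ≥ 1 (shape–rate) is (a−1)/b = 24/6.1 ≈ 3.93.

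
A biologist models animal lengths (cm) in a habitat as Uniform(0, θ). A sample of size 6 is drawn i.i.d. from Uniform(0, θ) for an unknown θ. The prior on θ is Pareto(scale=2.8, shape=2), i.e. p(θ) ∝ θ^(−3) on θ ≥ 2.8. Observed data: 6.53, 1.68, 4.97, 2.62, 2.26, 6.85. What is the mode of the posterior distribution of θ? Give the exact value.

θ̂_MAP = 6.85

The Uniform(0, θ) likelihood is θ^(−n) for θ ≥ max(xᵢ), zero otherwise. Here max(xᵢ) = 6.85.
Posterior ∝ θ^(−3) · θ^(−6) = θ^(−9) on θ ≥ max(2.8, 6.85) = 6.85.
This density is strictly decreasing in θ, so the posterior mode lies at the lower boundary of the support.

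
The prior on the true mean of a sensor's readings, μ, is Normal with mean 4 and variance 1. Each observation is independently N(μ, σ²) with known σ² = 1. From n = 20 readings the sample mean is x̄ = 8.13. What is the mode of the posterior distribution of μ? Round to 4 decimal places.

n = 20, x̄ = 8.13.
For a Normal prior and Normal likelihood with known variance, the posterior is Normal; its mode equals its mean, the precision-weighted average.
Prior precision 1/σ₀² = 1/1 = 1; data precision n/σ² = 20/1 = 20.
μ̂ = (1·4 + 20·8.13) / (1 + 20) = 166.6/21 = 119/15 ≈ 7.9333.

μ̂_MAP = 7.9333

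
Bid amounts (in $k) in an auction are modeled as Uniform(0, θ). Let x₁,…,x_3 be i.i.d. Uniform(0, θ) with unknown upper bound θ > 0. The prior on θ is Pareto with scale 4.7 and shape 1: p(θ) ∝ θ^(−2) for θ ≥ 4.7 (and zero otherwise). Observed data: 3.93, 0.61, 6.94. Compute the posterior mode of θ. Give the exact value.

The Uniform(0, θ) likelihood is θ^(−n) for θ ≥ max(xᵢ), zero otherwise. Here max(xᵢ) = 6.94.
Posterior ∝ θ^(−2) · θ^(−3) = θ^(−5) on θ ≥ max(4.7, 6.94) = 6.94.
This density is strictly decreasing in θ, so the posterior mode lies at the lower boundary of the support.

θ̂_MAP = 6.94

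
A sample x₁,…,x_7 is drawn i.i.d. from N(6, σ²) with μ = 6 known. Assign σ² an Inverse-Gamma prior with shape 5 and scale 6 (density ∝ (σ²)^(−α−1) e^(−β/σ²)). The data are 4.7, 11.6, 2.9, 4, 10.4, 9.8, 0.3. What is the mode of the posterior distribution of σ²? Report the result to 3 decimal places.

σ̂²_MAP = 6.576

Sum of squared deviations about the known mean: SS = (4.7−6)² + (11.6−6)² + (2.9−6)² + (4−6)² + (10.4−6)² + (9.8−6)² + (0.3−6)² = 112.95.
The Normal likelihood contributes (σ²)^(−n/2) exp(−SS/(2σ²)), so the posterior is Inverse-Gamma(α + n/2, β + SS/2) = Inverse-Gamma(8.5, 62.475).
The mode of Inverse-Gamma(a, b) is b/(a+1) = 62.475/9.5 ≈ 6.576.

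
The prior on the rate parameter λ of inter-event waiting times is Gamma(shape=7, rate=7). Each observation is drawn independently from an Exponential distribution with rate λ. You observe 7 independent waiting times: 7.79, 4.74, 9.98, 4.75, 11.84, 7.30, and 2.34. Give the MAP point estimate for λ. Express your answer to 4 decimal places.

λ̂_MAP = 0.2332

The Exponential(rate=λ) likelihood is ∝ λ^n e^(−λΣtᵢ). Here n = 7 and Σtᵢ = 7.79 + 4.74 + 9.98 + 4.75 + 11.84 + 7.30 + 2.34 = 48.74.
Posterior ∝ λ^6e^(−7λ) · λ^7e^(−48.74λ) = λ^13e^(−55.74λ), i.e. Gamma(14, 55.74).
Mode = (a−1)/b = 13/55.74 ≈ 0.2332.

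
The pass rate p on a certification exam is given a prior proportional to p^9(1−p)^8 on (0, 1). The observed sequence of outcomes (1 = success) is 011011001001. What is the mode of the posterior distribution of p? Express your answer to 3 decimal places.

The prior density ∝ p^9(1−p)^8 is the kernel of Beta(10, 9).
Data: 6 successes in 12 trials (from the sequence). The binomial likelihood contributes p^6(1−p)^6, so the posterior is Beta(10+6, 9+6) = Beta(16, 15).
For Beta(a, b) with a, b > 1 the mode is (a−1)/(a+b−2) = 15/29 ≈ 0.517.

p̂_MAP = 0.517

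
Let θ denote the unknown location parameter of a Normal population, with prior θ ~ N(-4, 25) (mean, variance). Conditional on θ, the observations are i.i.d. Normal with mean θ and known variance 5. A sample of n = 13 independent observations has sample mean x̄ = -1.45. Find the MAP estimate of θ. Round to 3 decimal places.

θ̂_MAP = -1.489

n = 13, x̄ = -1.45.
For a Normal prior and Normal likelihood with known variance, the posterior is Normal; its mode equals its mean, the precision-weighted average.
Prior precision 1/σ₀² = 1/25 = 0.04; data precision n/σ² = 13/5 = 2.6.
θ̂ = (0.04·(-4) + 2.6·(-1.45)) / (0.04 + 2.6) = (-3.93)/2.64 = -131/88 ≈ -1.489.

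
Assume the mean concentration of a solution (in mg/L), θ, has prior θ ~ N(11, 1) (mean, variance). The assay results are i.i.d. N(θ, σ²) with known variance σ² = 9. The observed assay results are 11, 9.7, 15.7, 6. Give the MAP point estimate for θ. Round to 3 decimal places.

n = 4; x̄ = (11 + 9.7 + 15.7 + 6)/4 = 42.4/4 = 10.6.
For a Normal prior and Normal likelihood with known variance, the posterior is Normal; its mode equals its mean, the precision-weighted average.
Prior precision 1/σ₀² = 1/1 = 1; data precision n/σ² = 4/9.
θ̂ = (1·11 + (4/9)·10.6) / (1 + 4/9) = (707/45)/(13/9) = 707/65 ≈ 10.877.

θ̂_MAP = 10.877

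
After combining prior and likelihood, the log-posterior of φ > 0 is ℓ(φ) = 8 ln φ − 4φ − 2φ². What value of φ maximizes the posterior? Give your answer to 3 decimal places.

ℓ'(φ) = 8/φ − 4 − 4φ. Setting this to zero and multiplying by φ: 4φ² + 4φ − 8 = 0.
φ = (−4 + √(4² + 4·4·8)) / (2·4) = (−4 + √144) / 8 = (−4 + 12)/8 = 1.
ℓ''(φ) = −8/φ² − 4 < 0, confirming a maximum.

φ̂_MAP = 1.000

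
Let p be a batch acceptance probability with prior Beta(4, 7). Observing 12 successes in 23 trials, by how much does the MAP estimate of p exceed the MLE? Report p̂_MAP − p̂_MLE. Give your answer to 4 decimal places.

MAP − MLE = -0.0530

Posterior is Beta(16, 18); MAP = (16−1)/(34−2) = 15/32 ≈ 0.46875.
MLE ignores the prior: p̂_MLE = k/n = 12/23 ≈ 0.52174.
Difference = 15/32 − 12/23 = -39/736 ≈ -0.0530.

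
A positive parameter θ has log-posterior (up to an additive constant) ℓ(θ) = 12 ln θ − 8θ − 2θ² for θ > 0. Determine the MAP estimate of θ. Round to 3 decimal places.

ℓ'(θ) = 12/θ − 8 − 4θ. Setting this to zero and multiplying by θ: 4θ² + 8θ − 12 = 0.
θ = (−8 + √(8² + 4·4·12)) / (2·4) = (−8 + √256) / 8 = (−8 + 16)/8 = 1.
ℓ''(θ) = −12/θ² − 4 < 0, confirming a maximum.

θ̂_MAP = 1.000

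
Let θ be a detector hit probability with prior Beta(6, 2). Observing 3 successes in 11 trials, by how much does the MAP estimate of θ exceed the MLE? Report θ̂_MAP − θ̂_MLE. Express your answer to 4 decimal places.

Posterior is Beta(9, 10); MAP = (9−1)/(19−2) = 8/17 ≈ 0.47059.
MLE ignores the prior: θ̂_MLE = k/n = 3/11 ≈ 0.27273.
Difference = 8/17 − 3/11 = 37/187 ≈ 0.1979.

MAP − MLE = 0.1979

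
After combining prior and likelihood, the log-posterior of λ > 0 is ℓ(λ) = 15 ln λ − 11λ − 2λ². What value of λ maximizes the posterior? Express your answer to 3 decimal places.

λ̂_MAP = 1.000

ℓ'(λ) = 15/λ − 11 − 4λ. Setting this to zero and multiplying by λ: 4λ² + 11λ − 15 = 0.
λ = (−11 + √(11² + 4·4·15)) / (2·4) = (−11 + √361) / 8 = (−11 + 19)/8 = 1.
ℓ''(λ) = −15/λ² − 4 < 0, confirming a maximum.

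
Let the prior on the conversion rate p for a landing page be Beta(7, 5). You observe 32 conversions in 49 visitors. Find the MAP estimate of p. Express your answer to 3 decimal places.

p̂_MAP = 0.644

Prior: Beta(7, 5).
Data: 32 successes in 49 trials. The binomial likelihood contributes p^32(1−p)^17, so the posterior is Beta(7+32, 5+17) = Beta(39, 22).
For Beta(a, b) with a, b > 1 the mode is (a−1)/(a+b−2) = 38/59 ≈ 0.644.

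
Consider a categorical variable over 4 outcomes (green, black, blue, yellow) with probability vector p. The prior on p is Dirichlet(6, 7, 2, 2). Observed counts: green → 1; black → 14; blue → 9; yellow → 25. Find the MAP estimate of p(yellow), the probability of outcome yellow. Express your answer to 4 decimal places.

The posterior is Dirichlet(αᵢ + nᵢ) = Dirichlet(7, 21, 11, 27).
For a Dirichlet(a₁,…,a_K) with all aᵢ > 1, the mode has j-th component (aⱼ − 1)/(Σaᵢ − K).
Here Σaᵢ = 66 and K = 4, so p(yellow) = (27 − 1)/(66 − 4) = 26/62 ≈ 0.4194.

MAP estimate of p(yellow) = 0.4194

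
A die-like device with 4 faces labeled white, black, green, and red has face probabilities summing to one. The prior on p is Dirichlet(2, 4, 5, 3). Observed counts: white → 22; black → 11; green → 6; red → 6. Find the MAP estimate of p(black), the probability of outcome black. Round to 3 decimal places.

The posterior is Dirichlet(αᵢ + nᵢ) = Dirichlet(24, 15, 11, 9).
For a Dirichlet(a₁,…,a_K) with all aᵢ > 1, the mode has j-th component (aⱼ − 1)/(Σaᵢ − K).
Here Σaᵢ = 59 and K = 4, so p(black) = (15 − 1)/(59 − 4) = 14/55 ≈ 0.255.

MAP estimate of p(black) = 0.255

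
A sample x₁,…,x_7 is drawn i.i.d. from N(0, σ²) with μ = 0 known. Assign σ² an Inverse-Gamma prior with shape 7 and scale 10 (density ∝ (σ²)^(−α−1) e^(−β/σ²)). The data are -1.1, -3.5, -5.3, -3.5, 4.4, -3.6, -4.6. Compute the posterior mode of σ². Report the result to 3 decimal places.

σ̂²_MAP = 5.534

Sum of squared deviations about the known mean: SS = (-1.1−0)² + (-3.5−0)² + (-5.3−0)² + (-3.5−0)² + (4.4−0)² + (-3.6−0)² + (-4.6−0)² = 107.28.
The Normal likelihood contributes (σ²)^(−n/2) exp(−SS/(2σ²)), so the posterior is Inverse-Gamma(α + n/2, β + SS/2) = Inverse-Gamma(10.5, 63.64).
The mode of Inverse-Gamma(a, b) is b/(a+1) = 63.64/11.5 ≈ 5.534.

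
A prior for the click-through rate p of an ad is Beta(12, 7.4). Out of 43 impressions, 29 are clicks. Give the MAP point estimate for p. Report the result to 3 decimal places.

Prior: Beta(12, 7.4).
Data: 29 successes in 43 trials. The binomial likelihood contributes p^29(1−p)^14, so the posterior is Beta(12+29, 7.4+14) = Beta(41, 21.4).
For Beta(a, b) with a, b > 1 the mode is (a−1)/(a+b−2) = 40/60.4 ≈ 0.662.

p̂_MAP = 0.662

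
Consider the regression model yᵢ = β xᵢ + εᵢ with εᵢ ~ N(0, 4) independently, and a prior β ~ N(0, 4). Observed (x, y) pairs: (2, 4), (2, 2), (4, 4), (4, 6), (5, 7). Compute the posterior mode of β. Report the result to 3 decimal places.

log p(β | y) = −Σ(yᵢ − βxᵢ)²/(2·4) − β²/(2·4) + const.
Setting the derivative to zero: Σxᵢ(yᵢ − βxᵢ)/4 − β/4 = 0, so β = Σxᵢyᵢ / (Σxᵢ² + σ²/τ²).
Σxᵢyᵢ = 2·4 + 2·2 + 4·4 + 4·6 + 5·7 = 87; Σxᵢ² = 65; σ²/τ² = 1.
β̂_MAP = 87 / (65 + 1) = 87/66 ≈ 1.318.

β̂_MAP = 1.318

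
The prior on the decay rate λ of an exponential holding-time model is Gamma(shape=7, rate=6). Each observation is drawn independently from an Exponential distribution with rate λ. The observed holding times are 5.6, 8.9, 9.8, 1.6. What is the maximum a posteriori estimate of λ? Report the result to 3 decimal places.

λ̂_MAP = 0.313

The Exponential(rate=λ) likelihood is ∝ λ^n e^(−λΣtᵢ). Here n = 4 and Σtᵢ = 5.6 + 8.9 + 9.8 + 1.6 = 25.9.
Posterior ∝ λ^6e^(−6λ) · λ^4e^(−25.9λ) = λ^10e^(−31.9λ), i.e. Gamma(11, 31.9).
Mode = (a−1)/b = 10/31.9 ≈ 0.313.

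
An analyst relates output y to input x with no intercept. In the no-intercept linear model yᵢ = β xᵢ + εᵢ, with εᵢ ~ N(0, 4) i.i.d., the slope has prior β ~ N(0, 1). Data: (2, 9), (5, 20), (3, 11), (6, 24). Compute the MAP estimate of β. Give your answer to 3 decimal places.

log p(β | y) = −Σ(yᵢ − βxᵢ)²/(2·4) − β²/(2·1) + const.
Setting the derivative to zero: Σxᵢ(yᵢ − βxᵢ)/4 − β/1 = 0, so β = Σxᵢyᵢ / (Σxᵢ² + σ²/τ²).
Σxᵢyᵢ = 2·9 + 5·20 + 3·11 + 6·24 = 295; Σxᵢ² = 74; σ²/τ² = 4.
β̂_MAP = 295 / (74 + 4) = 295/78 ≈ 3.782.

β̂_MAP = 3.782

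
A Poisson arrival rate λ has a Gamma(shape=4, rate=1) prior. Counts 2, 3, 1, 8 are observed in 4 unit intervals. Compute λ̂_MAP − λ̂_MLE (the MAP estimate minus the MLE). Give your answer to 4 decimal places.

MAP − MLE = -0.1000

Σxᵢ = 14. Posterior is Gamma(18, 5); MAP = (18−1)/5 = 17/5 ≈ 3.40000.
MLE = x̄ = 14/4 ≈ 3.50000.
Difference = 17/5 − 14/4 = -1/10 ≈ -0.1000.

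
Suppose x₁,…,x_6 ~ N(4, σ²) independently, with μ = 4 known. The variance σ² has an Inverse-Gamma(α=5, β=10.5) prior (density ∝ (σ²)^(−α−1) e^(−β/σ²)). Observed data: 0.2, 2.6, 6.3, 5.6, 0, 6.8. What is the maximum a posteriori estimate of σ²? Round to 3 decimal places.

σ̂²_MAP = 3.838

Sum of squared deviations about the known mean: SS = (0.2−4)² + (2.6−4)² + (6.3−4)² + (5.6−4)² + (0−4)² + (6.8−4)² = 48.09.
The Normal likelihood contributes (σ²)^(−n/2) exp(−SS/(2σ²)), so the posterior is Inverse-Gamma(α + n/2, β + SS/2) = Inverse-Gamma(8, 34.545).
The mode of Inverse-Gamma(a, b) is b/(a+1) = 34.545/9 ≈ 3.838.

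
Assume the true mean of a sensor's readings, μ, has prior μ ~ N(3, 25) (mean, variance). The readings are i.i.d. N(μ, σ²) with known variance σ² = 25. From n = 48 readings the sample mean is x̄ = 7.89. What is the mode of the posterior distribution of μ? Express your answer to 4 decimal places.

n = 48, x̄ = 7.89.
For a Normal prior and Normal likelihood with known variance, the posterior is Normal; its mode equals its mean, the precision-weighted average.
Prior precision 1/σ₀² = 1/25 = 0.04; data precision n/σ² = 48/25 = 1.92.
μ̂ = (0.04·3 + 1.92·7.89) / (0.04 + 1.92) = 15.2688/1.96 = 9543/1225 ≈ 7.7902.

μ̂_MAP = 7.7902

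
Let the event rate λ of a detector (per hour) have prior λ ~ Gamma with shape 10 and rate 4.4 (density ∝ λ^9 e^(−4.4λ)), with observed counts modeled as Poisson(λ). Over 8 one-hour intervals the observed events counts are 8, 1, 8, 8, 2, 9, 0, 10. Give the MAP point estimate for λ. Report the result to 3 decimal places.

Σxᵢ = 8+1+8+8+2+9+0+10 = 46, with n = 8.
Posterior ∝ λ^9e^(−4.4λ) · λ^46e^(−8λ) = λ^55e^(−12.4λ), i.e. Gamma(shape=56, rate=12.4).
The mode of a Gamma(a, b) with a ≥ 1 (shape–rate) is (a−1)/b = 55/12.4 ≈ 4.435.

λ̂_MAP = 4.435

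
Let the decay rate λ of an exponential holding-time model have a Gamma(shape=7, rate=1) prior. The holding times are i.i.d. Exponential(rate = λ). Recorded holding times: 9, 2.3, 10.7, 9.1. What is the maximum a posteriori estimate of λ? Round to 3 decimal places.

λ̂_MAP = 0.312

The Exponential(rate=λ) likelihood is ∝ λ^n e^(−λΣtᵢ). Here n = 4 and Σtᵢ = 9 + 2.3 + 10.7 + 9.1 = 31.1.
Posterior ∝ λ^6e^(−1λ) · λ^4e^(−31.1λ) = λ^10e^(−32.1λ), i.e. Gamma(11, 32.1).
Mode = (a−1)/b = 10/32.1 ≈ 0.312.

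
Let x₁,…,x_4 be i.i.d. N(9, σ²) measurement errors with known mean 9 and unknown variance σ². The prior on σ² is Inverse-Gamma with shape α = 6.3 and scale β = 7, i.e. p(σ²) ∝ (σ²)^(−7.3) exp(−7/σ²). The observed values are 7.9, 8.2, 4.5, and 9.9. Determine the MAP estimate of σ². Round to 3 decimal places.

σ̂²_MAP = 1.984

Sum of squared deviations about the known mean: SS = (7.9−9)² + (8.2−9)² + (4.5−9)² + (9.9−9)² = 22.91.
The Normal likelihood contributes (σ²)^(−n/2) exp(−SS/(2σ²)), so the posterior is Inverse-Gamma(α + n/2, β + SS/2) = Inverse-Gamma(8.3, 18.455).
The mode of Inverse-Gamma(a, b) is b/(a+1) = 18.455/9.3 ≈ 1.984.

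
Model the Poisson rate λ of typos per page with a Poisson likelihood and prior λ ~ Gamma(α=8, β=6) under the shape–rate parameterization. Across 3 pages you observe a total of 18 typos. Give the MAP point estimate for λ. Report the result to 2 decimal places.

λ̂_MAP = 2.78

Σxᵢ = 18, n = 3.
Posterior ∝ λ^7e^(−6λ) · λ^18e^(−3λ) = λ^25e^(−9λ), i.e. Gamma(shape=26, rate=9).
The mode of a Gamma(a, b) with a ≥ 1 (shape–rate) is (a−1)/b = 25/9 ≈ 2.78.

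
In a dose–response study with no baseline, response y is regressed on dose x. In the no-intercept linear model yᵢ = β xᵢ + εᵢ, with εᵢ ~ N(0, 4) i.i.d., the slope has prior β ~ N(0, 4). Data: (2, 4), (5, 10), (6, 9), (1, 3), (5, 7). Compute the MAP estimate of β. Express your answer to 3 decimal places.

log p(β | y) = −Σ(yᵢ − βxᵢ)²/(2·4) − β²/(2·4) + const.
Setting the derivative to zero: Σxᵢ(yᵢ − βxᵢ)/4 − β/4 = 0, so β = Σxᵢyᵢ / (Σxᵢ² + σ²/τ²).
Σxᵢyᵢ = 2·4 + 5·10 + 6·9 + 1·3 + 5·7 = 150; Σxᵢ² = 91; σ²/τ² = 1.
β̂_MAP = 150 / (91 + 1) = 150/92 ≈ 1.630.

β̂_MAP = 1.630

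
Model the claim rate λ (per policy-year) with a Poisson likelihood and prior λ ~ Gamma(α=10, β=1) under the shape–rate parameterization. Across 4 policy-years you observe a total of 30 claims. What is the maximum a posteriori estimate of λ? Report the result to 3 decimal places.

Σxᵢ = 30, n = 4.
Posterior ∝ λ^9e^(−1λ) · λ^30e^(−4λ) = λ^39e^(−5λ), i.e. Gamma(shape=40, rate=5).
The mode of a Gamma(a, b) with a ≥ 1 (shape–rate) is (a−1)/b = 39/5 ≈ 7.800.

λ̂_MAP = 7.800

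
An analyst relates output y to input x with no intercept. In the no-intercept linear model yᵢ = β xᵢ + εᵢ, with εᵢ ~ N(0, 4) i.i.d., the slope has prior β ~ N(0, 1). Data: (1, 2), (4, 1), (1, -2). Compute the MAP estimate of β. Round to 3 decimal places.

log p(β | y) = −Σ(yᵢ − βxᵢ)²/(2·4) − β²/(2·1) + const.
Setting the derivative to zero: Σxᵢ(yᵢ − βxᵢ)/4 − β/1 = 0, so β = Σxᵢyᵢ / (Σxᵢ² + σ²/τ²).
Σxᵢyᵢ = 1·2 + 4·1 + 1·(-2) = 4; Σxᵢ² = 18; σ²/τ² = 4.
β̂_MAP = 4 / (18 + 4) = 4/22 ≈ 0.182.

β̂_MAP = 0.182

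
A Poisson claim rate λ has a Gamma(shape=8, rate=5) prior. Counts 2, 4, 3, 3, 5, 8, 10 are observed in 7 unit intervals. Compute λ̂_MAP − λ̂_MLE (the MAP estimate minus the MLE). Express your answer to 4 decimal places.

Σxᵢ = 35. Posterior is Gamma(43, 12); MAP = (43−1)/12 = 42/12 ≈ 3.50000.
MLE = x̄ = 35/7 ≈ 5.00000.
Difference = 42/12 − 35/7 = -3/2 ≈ -1.5000.

MAP − MLE = -1.5000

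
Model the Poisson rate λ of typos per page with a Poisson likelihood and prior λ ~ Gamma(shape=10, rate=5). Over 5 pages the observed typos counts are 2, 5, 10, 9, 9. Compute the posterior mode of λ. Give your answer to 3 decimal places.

λ̂_MAP = 4.400

Σxᵢ = 2+5+10+9+9 = 35, with n = 5.
Posterior ∝ λ^9e^(−5λ) · λ^35e^(−5λ) = λ^44e^(−10λ), i.e. Gamma(shape=45, rate=10).
The mode of a Gamma(a, b) with a ≥ 1 (shape–rate) is (a−1)/b = 44/10 ≈ 4.400.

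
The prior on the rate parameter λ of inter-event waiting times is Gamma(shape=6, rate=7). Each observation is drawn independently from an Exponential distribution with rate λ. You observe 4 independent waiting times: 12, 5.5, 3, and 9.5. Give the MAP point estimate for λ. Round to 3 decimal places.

The Exponential(rate=λ) likelihood is ∝ λ^n e^(−λΣtᵢ). Here n = 4 and Σtᵢ = 12 + 5.5 + 3 + 9.5 = 30.
Posterior ∝ λ^5e^(−7λ) · λ^4e^(−30λ) = λ^9e^(−37λ), i.e. Gamma(10, 37).
Mode = (a−1)/b = 9/37 ≈ 0.243.

λ̂_MAP = 0.243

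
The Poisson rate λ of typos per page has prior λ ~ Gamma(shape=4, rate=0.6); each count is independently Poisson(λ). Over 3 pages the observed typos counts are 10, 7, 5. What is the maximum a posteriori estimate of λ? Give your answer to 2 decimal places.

Σxᵢ = 10+7+5 = 22, with n = 3.
Posterior ∝ λ^3e^(−0.6λ) · λ^22e^(−3λ) = λ^25e^(−3.6λ), i.e. Gamma(shape=26, rate=3.6).
The mode of a Gamma(a, b) with a ≥ 1 (shape–rate) is (a−1)/b = 25/3.6 ≈ 6.94.

λ̂_MAP = 6.94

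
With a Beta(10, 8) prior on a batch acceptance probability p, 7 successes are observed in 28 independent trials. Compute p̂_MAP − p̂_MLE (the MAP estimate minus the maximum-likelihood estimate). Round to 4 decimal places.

Posterior is Beta(17, 29); MAP = (17−1)/(46−2) = 16/44 ≈ 0.36364.
MLE ignores the prior: p̂_MLE = k/n = 7/28 ≈ 0.25000.
Difference = 16/44 − 7/28 = 5/44 ≈ 0.1136.

MAP − MLE = 0.1136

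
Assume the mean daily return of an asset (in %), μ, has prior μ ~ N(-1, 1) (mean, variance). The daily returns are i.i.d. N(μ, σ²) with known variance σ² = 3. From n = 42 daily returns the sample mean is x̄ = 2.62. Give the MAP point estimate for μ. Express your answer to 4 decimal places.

n = 42, x̄ = 2.62.
For a Normal prior and Normal likelihood with known variance, the posterior is Normal; its mode equals its mean, the precision-weighted average.
Prior precision 1/σ₀² = 1/1 = 1; data precision n/σ² = 42/3 = 14.
μ̂ = (1·(-1) + 14·2.62) / (1 + 14) = 35.68/15 = 892/375 ≈ 2.3787.

μ̂_MAP = 2.3787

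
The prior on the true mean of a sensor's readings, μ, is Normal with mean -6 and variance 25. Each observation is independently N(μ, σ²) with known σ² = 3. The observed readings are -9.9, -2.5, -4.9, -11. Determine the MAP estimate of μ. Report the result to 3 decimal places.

μ̂_MAP = -7.044

n = 4; x̄ = ((-9.9) + (-2.5) + (-4.9) + (-11))/4 = -28.3/4 = -7.075.
For a Normal prior and Normal likelihood with known variance, the posterior is Normal; its mode equals its mean, the precision-weighted average.
Prior precision 1/σ₀² = 1/25 = 0.04; data precision n/σ² = 4/3.
μ̂ = (0.04·(-6) + (4/3)·(-7.075)) / (0.04 + 4/3) = (-1451/150)/(103/75) = -1451/206 ≈ -7.044.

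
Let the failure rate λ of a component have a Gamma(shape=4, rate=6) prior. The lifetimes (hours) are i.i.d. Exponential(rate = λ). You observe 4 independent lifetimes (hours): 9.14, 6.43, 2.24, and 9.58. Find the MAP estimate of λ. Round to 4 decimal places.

λ̂_MAP = 0.2096

The Exponential(rate=λ) likelihood is ∝ λ^n e^(−λΣtᵢ). Here n = 4 and Σtᵢ = 9.14 + 6.43 + 2.24 + 9.58 = 27.39.
Posterior ∝ λ^3e^(−6λ) · λ^4e^(−27.39λ) = λ^7e^(−33.39λ), i.e. Gamma(8, 33.39).
Mode = (a−1)/b = 7/33.39 ≈ 0.2096.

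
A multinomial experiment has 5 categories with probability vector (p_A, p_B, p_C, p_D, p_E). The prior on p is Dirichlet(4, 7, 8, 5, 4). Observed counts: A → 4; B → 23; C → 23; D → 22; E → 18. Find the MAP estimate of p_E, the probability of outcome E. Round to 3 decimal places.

The posterior is Dirichlet(αᵢ + nᵢ) = Dirichlet(8, 30, 31, 27, 22).
For a Dirichlet(a₁,…,a_K) with all aᵢ > 1, the mode has j-th component (aⱼ − 1)/(Σaᵢ − K).
Here Σaᵢ = 118 and K = 5, so p_E = (22 − 1)/(118 − 5) = 21/113 ≈ 0.186.

MAP estimate of p_E = 0.186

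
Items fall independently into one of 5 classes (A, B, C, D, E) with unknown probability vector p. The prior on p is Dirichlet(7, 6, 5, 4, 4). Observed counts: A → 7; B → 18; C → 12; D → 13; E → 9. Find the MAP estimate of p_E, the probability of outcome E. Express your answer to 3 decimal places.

MAP estimate of p_E = 0.150

The posterior is Dirichlet(αᵢ + nᵢ) = Dirichlet(14, 24, 17, 17, 13).
For a Dirichlet(a₁,…,a_K) with all aᵢ > 1, the mode has j-th component (aⱼ − 1)/(Σaᵢ − K).
Here Σaᵢ = 85 and K = 5, so p_E = (13 − 1)/(85 − 5) = 12/80 ≈ 0.150.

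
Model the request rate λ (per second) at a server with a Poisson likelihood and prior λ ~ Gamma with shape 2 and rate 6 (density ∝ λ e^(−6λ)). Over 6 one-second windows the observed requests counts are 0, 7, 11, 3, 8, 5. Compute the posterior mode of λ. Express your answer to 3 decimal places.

λ̂_MAP = 2.917

Σxᵢ = 0+7+11+3+8+5 = 34, with n = 6.
Posterior ∝ λe^(−6λ) · λ^34e^(−6λ) = λ^35e^(−12λ), i.e. Gamma(shape=36, rate=12).
The mode of a Gamma(a, b) with a ≥ 1 (shape–rate) is (a−1)/b = 35/12 ≈ 2.917.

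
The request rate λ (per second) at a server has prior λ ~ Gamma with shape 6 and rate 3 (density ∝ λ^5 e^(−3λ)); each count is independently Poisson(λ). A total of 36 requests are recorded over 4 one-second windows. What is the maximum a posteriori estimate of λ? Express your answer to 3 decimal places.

Σxᵢ = 36, n = 4.
Posterior ∝ λ^5e^(−3λ) · λ^36e^(−4λ) = λ^41e^(−7λ), i.e. Gamma(shape=42, rate=7).
The mode of a Gamma(a, b) with a ≥ 1 (shape–rate) is (a−1)/b = 41/7 ≈ 5.857.

λ̂_MAP = 5.857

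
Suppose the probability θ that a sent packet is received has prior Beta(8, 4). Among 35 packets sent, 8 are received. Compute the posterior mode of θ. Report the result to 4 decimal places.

θ̂_MAP = 0.3333

Prior: Beta(8, 4).
Data: 8 successes in 35 trials. The binomial likelihood contributes θ^8(1−θ)^27, so the posterior is Beta(8+8, 4+27) = Beta(16, 31).
For Beta(a, b) with a, b > 1 the mode is (a−1)/(a+b−2) = 15/45 ≈ 0.3333.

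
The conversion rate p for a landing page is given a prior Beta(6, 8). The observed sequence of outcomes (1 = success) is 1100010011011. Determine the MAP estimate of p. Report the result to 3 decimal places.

p̂_MAP = 0.480

Prior: Beta(6, 8).
Data: 7 successes in 13 trials (from the sequence). The binomial likelihood contributes p^7(1−p)^6, so the posterior is Beta(6+7, 8+6) = Beta(13, 14).
For Beta(a, b) with a, b > 1 the mode is (a−1)/(a+b−2) = 12/25 ≈ 0.480.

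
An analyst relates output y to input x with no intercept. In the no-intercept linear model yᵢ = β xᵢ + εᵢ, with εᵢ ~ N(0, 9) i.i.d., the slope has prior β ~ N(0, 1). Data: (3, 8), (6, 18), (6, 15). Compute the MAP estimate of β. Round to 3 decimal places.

log p(β | y) = −Σ(yᵢ − βxᵢ)²/(2·9) − β²/(2·1) + const.
Setting the derivative to zero: Σxᵢ(yᵢ − βxᵢ)/9 − β/1 = 0, so β = Σxᵢyᵢ / (Σxᵢ² + σ²/τ²).
Σxᵢyᵢ = 3·8 + 6·18 + 6·15 = 222; Σxᵢ² = 81; σ²/τ² = 9.
β̂_MAP = 222 / (81 + 9) = 222/90 ≈ 2.467.

β̂_MAP = 2.467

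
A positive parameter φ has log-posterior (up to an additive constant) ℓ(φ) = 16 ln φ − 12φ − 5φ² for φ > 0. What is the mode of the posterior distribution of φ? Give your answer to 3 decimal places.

φ̂_MAP = 0.800

ℓ'(φ) = 16/φ − 12 − 10φ. Setting this to zero and multiplying by φ: 10φ² + 12φ − 16 = 0.
φ = (−12 + √(12² + 4·10·16)) / (2·10) = (−12 + √784) / 20 = (−12 + 28)/20 = 4/5.
ℓ''(φ) = −16/φ² − 10 < 0, confirming a maximum.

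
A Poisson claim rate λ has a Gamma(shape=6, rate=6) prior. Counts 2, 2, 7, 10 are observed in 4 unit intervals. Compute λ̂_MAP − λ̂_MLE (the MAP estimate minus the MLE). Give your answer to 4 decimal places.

Σxᵢ = 21. Posterior is Gamma(27, 10); MAP = (27−1)/10 = 26/10 ≈ 2.60000.
MLE = x̄ = 21/4 ≈ 5.25000.
Difference = 26/10 − 21/4 = -53/20 ≈ -2.6500.

MAP − MLE = -2.6500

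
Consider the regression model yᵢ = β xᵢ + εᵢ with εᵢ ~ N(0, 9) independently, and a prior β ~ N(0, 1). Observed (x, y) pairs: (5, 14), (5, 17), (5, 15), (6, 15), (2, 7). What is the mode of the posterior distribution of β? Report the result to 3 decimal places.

log p(β | y) = −Σ(yᵢ − βxᵢ)²/(2·9) − β²/(2·1) + const.
Setting the derivative to zero: Σxᵢ(yᵢ − βxᵢ)/9 − β/1 = 0, so β = Σxᵢyᵢ / (Σxᵢ² + σ²/τ²).
Σxᵢyᵢ = 5·14 + 5·17 + 5·15 + 6·15 + 2·7 = 334; Σxᵢ² = 115; σ²/τ² = 9.
β̂_MAP = 334 / (115 + 9) = 334/124 ≈ 2.694.

β̂_MAP = 2.694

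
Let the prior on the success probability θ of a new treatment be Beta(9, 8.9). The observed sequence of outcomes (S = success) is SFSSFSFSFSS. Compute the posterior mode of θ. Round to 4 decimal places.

θ̂_MAP = 0.5576

Prior: Beta(9, 8.9).
Data: 7 successes in 11 trials (from the sequence). The binomial likelihood contributes θ^7(1−θ)^4, so the posterior is Beta(9+7, 8.9+4) = Beta(16, 12.9).
For Beta(a, b) with a, b > 1 the mode is (a−1)/(a+b−2) = 15/26.9 ≈ 0.5576.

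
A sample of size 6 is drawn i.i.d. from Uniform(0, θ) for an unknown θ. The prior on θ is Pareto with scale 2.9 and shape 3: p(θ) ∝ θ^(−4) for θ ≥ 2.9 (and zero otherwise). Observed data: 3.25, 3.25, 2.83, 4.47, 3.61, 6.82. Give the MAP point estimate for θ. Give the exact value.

θ̂_MAP = 6.82

The Uniform(0, θ) likelihood is θ^(−n) for θ ≥ max(xᵢ), zero otherwise. Here max(xᵢ) = 6.82.
Posterior ∝ θ^(−4) · θ^(−6) = θ^(−10) on θ ≥ max(2.9, 6.82) = 6.82.
This density is strictly decreasing in θ, so the posterior mode lies at the lower boundary of the support.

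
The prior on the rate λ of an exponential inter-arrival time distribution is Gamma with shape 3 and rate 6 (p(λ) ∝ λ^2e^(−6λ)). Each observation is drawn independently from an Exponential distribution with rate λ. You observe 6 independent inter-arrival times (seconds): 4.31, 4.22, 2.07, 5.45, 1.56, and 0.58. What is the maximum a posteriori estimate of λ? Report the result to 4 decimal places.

The Exponential(rate=λ) likelihood is ∝ λ^n e^(−λΣtᵢ). Here n = 6 and Σtᵢ = 4.31 + 4.22 + 2.07 + 5.45 + 1.56 + 0.58 = 18.19.
Posterior ∝ λ^2e^(−6λ) · λ^6e^(−18.19λ) = λ^8e^(−24.19λ), i.e. Gamma(9, 24.19).
Mode = (a−1)/b = 8/24.19 ≈ 0.3307.

λ̂_MAP = 0.3307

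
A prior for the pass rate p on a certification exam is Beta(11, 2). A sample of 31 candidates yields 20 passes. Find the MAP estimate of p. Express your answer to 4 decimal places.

Prior: Beta(11, 2).
Data: 20 successes in 31 trials. The binomial likelihood contributes p^20(1−p)^11, so the posterior is Beta(11+20, 2+11) = Beta(31, 13).
For Beta(a, b) with a, b > 1 the mode is (a−1)/(a+b−2) = 30/42 ≈ 0.7143.

p̂_MAP = 0.7143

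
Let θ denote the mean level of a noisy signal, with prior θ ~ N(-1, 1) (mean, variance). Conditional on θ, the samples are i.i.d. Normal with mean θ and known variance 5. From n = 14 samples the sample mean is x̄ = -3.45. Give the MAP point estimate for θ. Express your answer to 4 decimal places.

θ̂_MAP = -2.8053

n = 14, x̄ = -3.45.
For a Normal prior and Normal likelihood with known variance, the posterior is Normal; its mode equals its mean, the precision-weighted average.
Prior precision 1/σ₀² = 1/1 = 1; data precision n/σ² = 14/5 = 2.8.
θ̂ = (1·(-1) + 2.8·(-3.45)) / (1 + 2.8) = (-10.66)/3.8 = -533/190 ≈ -2.8053.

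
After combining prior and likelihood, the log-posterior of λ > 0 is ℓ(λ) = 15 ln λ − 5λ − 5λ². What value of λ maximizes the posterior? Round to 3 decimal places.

λ̂_MAP = 1.000

ℓ'(λ) = 15/λ − 5 − 10λ. Setting this to zero and multiplying by λ: 10λ² + 5λ − 15 = 0.
λ = (−5 + √(5² + 4·10·15)) / (2·10) = (−5 + √625) / 20 = (−5 + 25)/20 = 1.
ℓ''(λ) = −15/λ² − 10 < 0, confirming a maximum.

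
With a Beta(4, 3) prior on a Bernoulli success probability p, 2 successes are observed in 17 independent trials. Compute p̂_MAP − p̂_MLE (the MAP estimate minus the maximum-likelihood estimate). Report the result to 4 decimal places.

MAP − MLE = 0.1096

Posterior is Beta(6, 18); MAP = (6−1)/(24−2) = 5/22 ≈ 0.22727.
MLE ignores the prior: p̂_MLE = k/n = 2/17 ≈ 0.11765.
Difference = 5/22 − 2/17 = 41/374 ≈ 0.1096.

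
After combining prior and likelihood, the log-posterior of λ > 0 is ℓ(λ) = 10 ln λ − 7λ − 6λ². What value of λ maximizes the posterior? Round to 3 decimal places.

ℓ'(λ) = 10/λ − 7 − 12λ. Setting this to zero and multiplying by λ: 12λ² + 7λ − 10 = 0.
λ = (−7 + √(7² + 4·12·10)) / (2·12) = (−7 + √529) / 24 = (−7 + 23)/24 = 2/3.
ℓ''(λ) = −10/λ² − 12 < 0, confirming a maximum.

λ̂_MAP = 0.667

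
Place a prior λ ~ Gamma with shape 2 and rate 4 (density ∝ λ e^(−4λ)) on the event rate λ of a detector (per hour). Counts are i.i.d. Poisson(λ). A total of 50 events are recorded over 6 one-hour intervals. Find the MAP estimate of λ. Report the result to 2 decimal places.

Σxᵢ = 50, n = 6.
Posterior ∝ λe^(−4λ) · λ^50e^(−6λ) = λ^51e^(−10λ), i.e. Gamma(shape=52, rate=10).
The mode of a Gamma(a, b) with a ≥ 1 (shape–rate) is (a−1)/b = 51/10 ≈ 5.10.

λ̂_MAP = 5.10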